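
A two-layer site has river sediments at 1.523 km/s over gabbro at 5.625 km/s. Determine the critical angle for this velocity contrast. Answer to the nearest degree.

16°

At critical incidence the refracted ray runs along the interface (θ₂ = 90°), so sin θ_c = V₁/V₂.
θ_c = arcsin(1.523/5.625) = arcsin 0.2708 = 15.71°.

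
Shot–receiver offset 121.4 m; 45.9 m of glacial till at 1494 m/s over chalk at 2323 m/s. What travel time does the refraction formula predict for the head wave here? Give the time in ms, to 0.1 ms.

t = x/V₂ + 2h·√(V₂²−V₁²)/(V₁V₂).
√(V₂²−V₁²) = √(2323²−1494²) = 1778.8 m/s; delay term = 2·45.9·1778.8/(1494·2323) = 0.04705 s.
t = 121.4/2323 + 0.04705 = 0.09931 s.

99.3 ms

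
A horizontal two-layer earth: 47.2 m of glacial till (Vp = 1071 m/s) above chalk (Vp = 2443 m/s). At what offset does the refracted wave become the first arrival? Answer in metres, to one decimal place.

θ_c = arcsin(1071/2443) = 26.00°, so cos θ_c = 0.8988 and tᵢ = 2h cos θ_c/V₁ = 0.0792 s.
At crossover x/V₁ = x/V₂ + tᵢ ⇒ x = tᵢ/(1/V₁ − 1/V₂) = 0.07922/(9.3371e-04 − 4.0933e-04) = 151.08 m.

151.1 m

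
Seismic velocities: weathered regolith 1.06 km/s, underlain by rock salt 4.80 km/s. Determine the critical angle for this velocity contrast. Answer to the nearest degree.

Critical incidence: sin θ_c = V₁/V₂ = 1.06/4.80 = 0.2208.
θ_c = arcsin 0.2208 = 12.76°.

13°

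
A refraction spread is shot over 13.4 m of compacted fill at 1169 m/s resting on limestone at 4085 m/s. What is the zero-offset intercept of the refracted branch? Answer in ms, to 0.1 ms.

22.0 ms

tᵢ = 2h·√(V₂²−V₁²)/(V₁V₂).
√(V₂²−V₁²) = √(4085²−1169²) = 3914.2 m/s.
tᵢ = 2·13.4·3914.2/(1169·4085) = 0.02197 s.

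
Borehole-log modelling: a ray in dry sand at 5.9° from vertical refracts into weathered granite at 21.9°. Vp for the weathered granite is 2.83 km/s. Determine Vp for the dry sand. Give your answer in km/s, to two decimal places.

0.78 km/s

sin 5.9° = 0.1028; sin 21.9° = 0.3730.
V₁ = V₂·(sin θ₁/sin θ₂) = 2.83·(0.1028/0.3730) = 0.78 km/s.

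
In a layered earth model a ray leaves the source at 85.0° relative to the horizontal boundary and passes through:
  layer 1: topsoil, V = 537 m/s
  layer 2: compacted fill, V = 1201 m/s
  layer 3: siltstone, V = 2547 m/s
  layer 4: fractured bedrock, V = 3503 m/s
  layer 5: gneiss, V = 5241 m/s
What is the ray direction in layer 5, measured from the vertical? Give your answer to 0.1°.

From the normal: θ₁ = 90° − 85.0° = 5.0°.
Snell's law across each interface conserves sin θ / V, so sin θ_5 = V_5·sin θ₁/V₁.
sin θ_5 = 5241 × sin 5.0° / 537 = 0.8506.
θ_5 = 58.28° from the vertical.

58.3°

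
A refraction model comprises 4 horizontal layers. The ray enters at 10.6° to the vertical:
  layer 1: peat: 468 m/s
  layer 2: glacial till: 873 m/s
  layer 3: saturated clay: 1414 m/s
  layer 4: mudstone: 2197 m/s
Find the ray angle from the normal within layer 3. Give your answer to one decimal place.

33.8°

Snell's law across each interface conserves sin θ / V, so sin θ_3 = V_3·sin θ₁/V₁.
sin θ_3 = 1414 × sin 10.6° / 468 = 0.5558.
θ_3 = 33.76° from the vertical.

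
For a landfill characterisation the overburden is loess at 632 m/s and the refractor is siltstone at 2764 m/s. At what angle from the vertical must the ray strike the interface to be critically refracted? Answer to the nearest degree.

13°

At critical incidence the refracted ray runs along the interface (θ₂ = 90°), so sin θ_c = V₁/V₂.
θ_c = arcsin(632/2764) = arcsin 0.2287 = 13.22°.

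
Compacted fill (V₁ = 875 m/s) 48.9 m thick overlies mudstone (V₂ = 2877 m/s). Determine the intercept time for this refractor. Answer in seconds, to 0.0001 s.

θ_c = arcsin(V₁/V₂) = arcsin(875/2877) = 17.71°; cos θ_c = 0.9526.
tᵢ = 2h·cos θ_c / V₁ = 2·48.9·0.9526 / 875 = 0.10648 s.

0.1065 s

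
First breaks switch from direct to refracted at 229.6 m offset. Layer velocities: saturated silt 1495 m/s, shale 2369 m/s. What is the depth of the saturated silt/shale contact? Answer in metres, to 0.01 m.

x_cross = 2h·√((V₂+V₁)/(V₂−V₁)) → h = x_cross / (2·√((V₂+V₁)/(V₂−V₁))).
√((V₂+V₁)/(V₂−V₁)) = √((2369+1495)/(2369−1495)) = 2.1026.
h = 229.6 / (2·2.1026) = 54.60 m.

54.60 m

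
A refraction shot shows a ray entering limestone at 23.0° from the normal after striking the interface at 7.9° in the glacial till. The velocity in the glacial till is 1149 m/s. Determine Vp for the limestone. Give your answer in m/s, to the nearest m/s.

3266 m/s

sin 7.9° = 0.1374; sin 23.0° = 0.3907.
V₂ = V₁·(sin θ₂/sin θ₁) = 1149·(0.3907/0.1374) = 3266.41 m/s.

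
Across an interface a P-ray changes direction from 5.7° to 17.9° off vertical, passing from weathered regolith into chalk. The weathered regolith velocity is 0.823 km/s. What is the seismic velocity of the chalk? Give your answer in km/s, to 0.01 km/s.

2.55 km/s

sin 5.7° = 0.0993; sin 17.9° = 0.3074.
V₂ = V₁·(sin θ₂/sin θ₁) = 0.823·(0.3074/0.0993) = 2.55 km/s.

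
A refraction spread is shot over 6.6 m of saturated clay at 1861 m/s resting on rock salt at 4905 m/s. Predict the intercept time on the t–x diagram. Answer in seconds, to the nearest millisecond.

tᵢ = 2h·√(V₂²−V₁²)/(V₁V₂).
√(V₂²−V₁²) = √(4905²−1861²) = 4538.2 m/s.
tᵢ = 2·6.6·4538.2/(1861·4905) = 0.00656 s.

0.007 s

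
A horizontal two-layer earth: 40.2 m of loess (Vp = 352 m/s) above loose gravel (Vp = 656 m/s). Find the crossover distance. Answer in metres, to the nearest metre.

x_cross = 2h·√((V₂+V₁)/(V₂−V₁)).
(V₂+V₁)/(V₂−V₁) = (656+352)/(656−352) = 3.3158; √ = 1.8209.
x_cross = 2·40.2·1.8209 = 146.40 m.

146 m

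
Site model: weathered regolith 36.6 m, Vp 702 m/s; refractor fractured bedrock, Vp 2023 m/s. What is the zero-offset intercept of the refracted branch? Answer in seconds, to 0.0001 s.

0.0978 s

θ_c = arcsin(V₁/V₂) = arcsin(702/2023) = 20.30°; cos θ_c = 0.9379.
tᵢ = 2h·cos θ_c / V₁ = 2·36.6·0.9379 / 702 = 0.09779 s.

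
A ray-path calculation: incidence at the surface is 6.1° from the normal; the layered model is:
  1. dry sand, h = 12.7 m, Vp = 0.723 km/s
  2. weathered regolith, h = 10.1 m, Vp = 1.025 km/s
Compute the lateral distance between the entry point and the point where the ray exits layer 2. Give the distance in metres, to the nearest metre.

p = sin θ₁/V₁ = sin 6.1°/0.723 = 1.4698e-01 s/km is conserved through the stack.
Layer 1: θ = 6.10°; offset = 12.7·tan 6.10° = 1.357 m.
Layer 2: sin θ = p·1.025 = 0.1507 → θ = 8.66°; offset = 10.1·tan 8.66° = 1.539 m.
Σ offsets = 2.896 m.

3 m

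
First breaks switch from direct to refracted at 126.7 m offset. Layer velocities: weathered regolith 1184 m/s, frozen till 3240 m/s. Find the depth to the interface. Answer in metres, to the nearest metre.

x_cross = 2h·√((V₂+V₁)/(V₂−V₁)) → h = x_cross / (2·√((V₂+V₁)/(V₂−V₁))).
√((V₂+V₁)/(V₂−V₁)) = √((3240+1184)/(3240−1184)) = 1.4669.
h = 126.7 / (2·1.4669) = 43.19 m.

43 m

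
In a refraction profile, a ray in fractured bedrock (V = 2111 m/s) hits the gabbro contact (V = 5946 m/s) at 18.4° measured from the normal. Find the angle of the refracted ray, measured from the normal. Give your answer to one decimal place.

sin θ₁/V₁ = sin θ₂/V₂ ⇒ sin θ₂ = 5946·sin 18.4°/2111 = 5946·0.3156/2111 = 0.8891.
θ₂ = sin⁻¹(0.8891) = 62.76° (from vertical).

62.8°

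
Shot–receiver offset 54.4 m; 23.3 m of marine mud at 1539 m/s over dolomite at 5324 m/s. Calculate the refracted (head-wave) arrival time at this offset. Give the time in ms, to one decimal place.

39.2 ms

t = x/V₂ + 2h·√(V₂²−V₁²)/(V₁V₂).
√(V₂²−V₁²) = √(5324²−1539²) = 5096.7 m/s; delay term = 2·23.3·5096.7/(1539·5324) = 0.02899 s.
t = 54.4/5324 + 0.02899 = 0.03920 s.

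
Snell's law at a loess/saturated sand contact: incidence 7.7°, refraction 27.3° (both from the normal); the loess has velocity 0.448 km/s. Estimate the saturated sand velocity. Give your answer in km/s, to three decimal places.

1.534 km/s

sin 7.7° = 0.1340; sin 27.3° = 0.4586.
V₂ = V₁·(sin θ₂/sin θ₁) = 0.448·(0.4586/0.1340) = 1.534 km/s.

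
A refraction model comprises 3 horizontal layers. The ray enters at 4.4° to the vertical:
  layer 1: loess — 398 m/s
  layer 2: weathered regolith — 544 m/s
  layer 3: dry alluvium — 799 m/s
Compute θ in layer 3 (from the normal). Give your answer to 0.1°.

Ray parameter p = sin 4.4° / 398 = 1.9276e-04 s/m.
sin θ_3 = p·V_3 = 1.9276e-04 × 799 = 0.1540.
θ_3 = 8.86° from the vertical.

8.9°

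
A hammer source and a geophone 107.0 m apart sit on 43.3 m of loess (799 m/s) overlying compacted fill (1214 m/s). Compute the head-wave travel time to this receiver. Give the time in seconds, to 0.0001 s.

0.1697 s

θ_c = arcsin(V₁/V₂) = arcsin(799/1214) = 41.16°, cos θ_c = 0.7529.
Intercept time tᵢ = 2h cos θ_c / V₁ = 2·43.3·0.7529/799 = 0.08160 s.
t = x/V₂ + tᵢ = 107.0/1214 + 0.08160 = 0.16974 s.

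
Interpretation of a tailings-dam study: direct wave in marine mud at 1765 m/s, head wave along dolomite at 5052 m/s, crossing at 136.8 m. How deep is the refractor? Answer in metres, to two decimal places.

x_cross = 2h·√((V₂+V₁)/(V₂−V₁)) → h = x_cross / (2·√((V₂+V₁)/(V₂−V₁))).
√((V₂+V₁)/(V₂−V₁)) = √((5052+1765)/(5052−1765)) = 1.4401.
h = 136.8 / (2·1.4401) = 47.50 m.

47.50 m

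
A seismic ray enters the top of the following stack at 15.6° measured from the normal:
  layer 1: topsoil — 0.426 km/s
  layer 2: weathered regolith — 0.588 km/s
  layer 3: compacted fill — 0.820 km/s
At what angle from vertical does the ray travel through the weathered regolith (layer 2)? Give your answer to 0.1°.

21.8°

Ray parameter p = sin 15.6° / 0.426 = 6.3127e-01 s/km.
sin θ_2 = p·V_2 = 6.3127e-01 × 0.588 = 0.3712.
θ_2 = 21.79° from the vertical.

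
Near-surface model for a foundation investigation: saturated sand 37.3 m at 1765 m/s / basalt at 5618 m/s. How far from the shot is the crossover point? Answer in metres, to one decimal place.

θ_c = arcsin(1765/5618) = 18.31°, so cos θ_c = 0.9494 and tᵢ = 2h cos θ_c/V₁ = 0.0401 s.
At crossover x/V₁ = x/V₂ + tᵢ ⇒ x = tᵢ/(1/V₁ − 1/V₂) = 0.04013/(5.6657e-04 − 1.7800e-04) = 103.27 m.

103.3 m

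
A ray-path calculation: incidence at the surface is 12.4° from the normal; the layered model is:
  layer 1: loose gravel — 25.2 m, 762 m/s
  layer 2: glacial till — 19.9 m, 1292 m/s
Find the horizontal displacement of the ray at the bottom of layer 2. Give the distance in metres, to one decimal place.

Apply Snell's law at each interface; in layer i the horizontal offset is hᵢ·tan θᵢ.
Layer 1: θ = 12.40°; offset = 25.2·tan 12.40° = 5.541 m.
Layer 2: sin θ = 1292·sin 12.4°/762 = 0.3641, θ = 21.35°; offset = 19.9·tan 21.35° = 7.779 m.
Total horizontal offset = 13.320 m.

13.3 m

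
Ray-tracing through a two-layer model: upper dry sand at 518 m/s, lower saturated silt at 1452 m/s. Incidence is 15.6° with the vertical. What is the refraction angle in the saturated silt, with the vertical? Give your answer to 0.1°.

48.9°

sin θ₁/V₁ = sin θ₂/V₂ ⇒ sin θ₂ = 1452·sin 15.6°/518 = 1452·0.2689/518 = 0.7538.
θ₂ = sin⁻¹(0.7538) = 48.92° (from vertical).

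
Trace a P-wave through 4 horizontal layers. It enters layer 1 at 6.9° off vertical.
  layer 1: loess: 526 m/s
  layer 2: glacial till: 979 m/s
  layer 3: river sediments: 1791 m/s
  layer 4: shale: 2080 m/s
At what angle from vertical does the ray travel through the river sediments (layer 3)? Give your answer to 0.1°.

24.1°

Ray parameter p = sin 6.9° / 526 = 2.2840e-04 s/m.
sin θ_3 = p·V_3 = 2.2840e-04 × 1791 = 0.4091.
θ_3 = arcsin 0.4091 = 24.15°.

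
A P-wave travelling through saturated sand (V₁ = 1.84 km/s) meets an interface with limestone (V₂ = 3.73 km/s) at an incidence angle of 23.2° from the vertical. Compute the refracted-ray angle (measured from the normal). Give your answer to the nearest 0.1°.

53.0°

Snell's law: sin θ₂ = (V₂/V₁)·sin θ₁ = (3.73/1.84)·sin 23.2° = 0.7986.
θ₂ = arcsin 0.7986 = 53.00° from the normal.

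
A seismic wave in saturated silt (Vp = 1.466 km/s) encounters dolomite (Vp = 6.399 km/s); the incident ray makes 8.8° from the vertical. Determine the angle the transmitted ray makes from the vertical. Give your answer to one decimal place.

41.9°

sin θ₁/V₁ = sin θ₂/V₂ ⇒ sin θ₂ = 6.399·sin 8.8°/1.466 = 6.399·0.1530/1.466 = 0.6678.
θ₂ = arcsin 0.6678 = 41.90° from the normal.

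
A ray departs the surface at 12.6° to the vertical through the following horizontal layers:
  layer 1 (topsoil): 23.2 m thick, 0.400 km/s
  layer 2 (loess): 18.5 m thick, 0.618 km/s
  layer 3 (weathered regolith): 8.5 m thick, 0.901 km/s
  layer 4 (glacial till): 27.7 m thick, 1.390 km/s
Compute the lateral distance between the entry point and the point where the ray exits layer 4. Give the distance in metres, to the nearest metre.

49 m

Ray parameter p = sin 12.6° / 0.400 km/s = 5.4536e-01 s/km.
Layer 1: θ = 12.60°; offset = 23.2·tan 12.60° = 5.186 m.
Layer 2: sin θ = p·0.618 = 0.3370 → θ = 19.70°; offset = 18.5·tan 19.70° = 6.623 m.
Layer 3: sin θ = p·0.901 = 0.4914 → θ = 29.43°; offset = 8.5·tan 29.43° = 4.795 m.
Layer 4: sin θ = p·1.390 = 0.7580 → θ = 49.29°; offset = 27.7·tan 49.29° = 32.196 m.
Summing the layer offsets gives 48.799 m.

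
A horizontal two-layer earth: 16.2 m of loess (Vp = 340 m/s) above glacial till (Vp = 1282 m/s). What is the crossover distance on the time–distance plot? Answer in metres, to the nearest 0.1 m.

42.5 m

x_cross = 2h·√((V₂+V₁)/(V₂−V₁)).
(V₂+V₁)/(V₂−V₁) = (1282+340)/(1282−340) = 1.7219; √ = 1.3122.
x_cross = 2·16.2·1.3122 = 42.52 m.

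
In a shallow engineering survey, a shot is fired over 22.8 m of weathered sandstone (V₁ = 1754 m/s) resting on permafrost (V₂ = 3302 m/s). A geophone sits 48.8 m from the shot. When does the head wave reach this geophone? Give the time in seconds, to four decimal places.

t = x/V₂ + 2h·√(V₂²−V₁²)/(V₁V₂).
√(V₂²−V₁²) = √(3302²−1754²) = 2797.6 m/s; delay term = 2·22.8·2797.6/(1754·3302) = 0.02203 s.
t = 48.8/3302 + 0.02203 = 0.03681 s.

0.0368 s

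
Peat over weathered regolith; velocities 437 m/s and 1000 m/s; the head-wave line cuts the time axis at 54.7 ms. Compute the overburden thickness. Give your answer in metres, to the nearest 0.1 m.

h = tᵢ·V₁·V₂ / (2·√(V₂²−V₁²)).
√(V₂²−V₁²) = √(1000² − 437²) = 899.5 m/s.
h = 0.0547 s × 437 × 1000 / (2 × 899.5) = 13.29 m.

13.3 m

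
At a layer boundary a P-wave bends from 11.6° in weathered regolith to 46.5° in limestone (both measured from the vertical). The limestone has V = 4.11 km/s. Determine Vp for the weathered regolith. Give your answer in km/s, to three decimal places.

sin 11.6° = 0.2011; sin 46.5° = 0.7254.
V₁ = V₂·(sin θ₁/sin θ₂) = 4.11·(0.2011/0.7254) = 1.139 km/s.

1.139 km/s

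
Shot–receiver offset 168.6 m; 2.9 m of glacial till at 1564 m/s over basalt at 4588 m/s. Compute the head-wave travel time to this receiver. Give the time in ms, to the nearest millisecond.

40 ms

θ_c = arcsin(V₁/V₂) = arcsin(1564/4588) = 19.93°, cos θ_c = 0.9401.
Intercept time tᵢ = 2h cos θ_c / V₁ = 2·2.9·0.9401/1564 = 0.00349 s.
t = x/V₂ + tᵢ = 168.6/4588 + 0.00349 = 0.04023 s.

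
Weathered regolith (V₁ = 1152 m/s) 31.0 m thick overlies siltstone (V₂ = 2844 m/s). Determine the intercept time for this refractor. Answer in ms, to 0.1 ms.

θ_c = arcsin(V₁/V₂) = arcsin(1152/2844) = 23.90°; cos θ_c = 0.9143.
tᵢ = 2h·cos θ_c / V₁ = 2·31.0·0.9143 / 1152 = 0.04921 s.

49.2 ms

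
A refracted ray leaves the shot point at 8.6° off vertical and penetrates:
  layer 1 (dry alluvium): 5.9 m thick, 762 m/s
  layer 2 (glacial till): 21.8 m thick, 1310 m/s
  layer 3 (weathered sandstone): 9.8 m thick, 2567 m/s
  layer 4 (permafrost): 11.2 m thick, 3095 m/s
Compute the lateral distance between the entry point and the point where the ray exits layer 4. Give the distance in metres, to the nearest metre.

Apply Snell's law at each interface; in layer i the horizontal offset is hᵢ·tan θᵢ.
Layer 1: θ = 8.60°; offset = 5.9·tan 8.60° = 0.892 m.
Layer 2: sin θ = 1310·sin 8.6°/762 = 0.2571, θ = 14.90°; offset = 21.8·tan 14.90° = 5.799 m.
Layer 3: sin θ = 2567·sin 8.6°/762 = 0.5037, θ = 30.25°; offset = 9.8·tan 30.25° = 5.715 m.
Layer 4: sin θ = 3095·sin 8.6°/762 = 0.6074, θ = 37.40°; offset = 11.2·tan 37.40° = 8.563 m.
Summing the layer offsets gives 20.969 m.

21 m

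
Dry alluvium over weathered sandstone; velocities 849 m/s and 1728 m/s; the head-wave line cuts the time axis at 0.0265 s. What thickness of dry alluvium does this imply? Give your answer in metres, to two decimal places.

12.92 m

θ_c = arcsin(849/1728) = 29.43°; cos θ_c = 0.8710.
tᵢ = 2h cos θ_c/V₁ ⇒ h = tᵢ·V₁/(2 cos θ_c) = 0.0265·849/(2·0.8710) = 12.92 m.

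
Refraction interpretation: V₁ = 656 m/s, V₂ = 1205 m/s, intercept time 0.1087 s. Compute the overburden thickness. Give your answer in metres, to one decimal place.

h = tᵢ·V₁·V₂ / (2·√(V₂²−V₁²)).
√(V₂²−V₁²) = √(1205² − 656²) = 1010.8 m/s.
h = 0.1087 s × 656 × 1205 / (2 × 1010.8) = 42.50 m.

42.5 m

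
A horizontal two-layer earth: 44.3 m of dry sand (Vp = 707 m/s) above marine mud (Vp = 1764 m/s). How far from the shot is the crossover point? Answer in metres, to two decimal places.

θ_c = arcsin(707/1764) = 23.63°, so cos θ_c = 0.9162 and tᵢ = 2h cos θ_c/V₁ = 0.1148 s.
At crossover x/V₁ = x/V₂ + tᵢ ⇒ x = tᵢ/(1/V₁ − 1/V₂) = 0.11481/(1.4144e-03 − 5.6689e-04) = 135.47 m.

135.47 m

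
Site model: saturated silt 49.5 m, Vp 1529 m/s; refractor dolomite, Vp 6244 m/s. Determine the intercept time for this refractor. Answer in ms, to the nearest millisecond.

63 ms

θ_c = arcsin(V₁/V₂) = arcsin(1529/6244) = 14.17°; cos θ_c = 0.9696.
tᵢ = 2h·cos θ_c / V₁ = 2·49.5·0.9696 / 1529 = 0.06278 s.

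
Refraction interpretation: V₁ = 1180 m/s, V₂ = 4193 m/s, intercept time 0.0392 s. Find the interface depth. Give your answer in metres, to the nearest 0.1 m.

24.1 m

h = tᵢ·V₁·V₂ / (2·√(V₂²−V₁²)).
√(V₂²−V₁²) = √(4193² − 1180²) = 4023.5 m/s.
h = 0.0392 s × 1180 × 4193 / (2 × 4023.5) = 24.10 m.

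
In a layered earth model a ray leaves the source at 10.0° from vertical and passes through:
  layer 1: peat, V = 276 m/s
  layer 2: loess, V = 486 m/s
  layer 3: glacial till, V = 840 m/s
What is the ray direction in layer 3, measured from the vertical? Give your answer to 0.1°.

31.9°

Ray parameter p = sin 10.0° / 276 = 6.2916e-04 s/m.
sin θ_3 = p·V_3 = 6.2916e-04 × 840 = 0.5285.
θ_3 = 31.90° from the vertical.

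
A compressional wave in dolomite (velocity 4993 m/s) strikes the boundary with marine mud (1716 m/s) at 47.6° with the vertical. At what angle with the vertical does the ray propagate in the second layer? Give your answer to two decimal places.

sin θ₁/V₁ = sin θ₂/V₂ ⇒ sin θ₂ = 1716·sin 47.6°/4993 = 1716·0.7385/4993 = 0.2538.
θ₂ = arcsin 0.2538 = 14.70° from the normal.

14.70°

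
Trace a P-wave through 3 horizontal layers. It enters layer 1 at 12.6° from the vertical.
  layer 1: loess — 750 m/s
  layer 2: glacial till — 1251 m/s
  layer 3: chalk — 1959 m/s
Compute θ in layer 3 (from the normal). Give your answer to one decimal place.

Snell's law across each interface conserves sin θ / V, so sin θ_3 = V_3·sin θ₁/V₁.
sin θ_3 = 1959 × sin 12.6° / 750 = 0.5698.
θ_3 = arcsin 0.5698 = 34.74°.

34.7°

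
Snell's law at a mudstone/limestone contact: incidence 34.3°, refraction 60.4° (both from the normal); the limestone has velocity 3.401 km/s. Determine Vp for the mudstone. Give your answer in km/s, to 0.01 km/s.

Snell's law: sin 34.3°/V₁ = sin 60.4°/V₂.
V₁ = V₂·sin 34.3°/sin 60.4° = 3.401 × 0.6481 = 2.20 km/s.

2.20 km/s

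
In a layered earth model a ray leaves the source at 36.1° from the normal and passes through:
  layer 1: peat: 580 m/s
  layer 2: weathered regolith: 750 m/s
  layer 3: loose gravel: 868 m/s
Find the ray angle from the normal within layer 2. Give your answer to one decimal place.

Snell's law across each interface conserves sin θ / V, so sin θ_2 = V_2·sin θ₁/V₁.
sin θ_2 = 750 × sin 36.1° / 580 = 0.7619.
θ_2 = arcsin 0.7619 = 49.63°.

49.6°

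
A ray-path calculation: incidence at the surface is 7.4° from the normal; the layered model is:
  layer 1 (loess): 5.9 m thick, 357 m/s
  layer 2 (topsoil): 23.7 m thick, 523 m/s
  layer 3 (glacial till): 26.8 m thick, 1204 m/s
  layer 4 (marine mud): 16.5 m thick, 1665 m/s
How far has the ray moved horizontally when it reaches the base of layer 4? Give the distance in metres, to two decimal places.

30.64 m

p = sin θ₁/V₁ = sin 7.4°/357 = 3.6077e-04 s/m is conserved through the stack.
Layer 1: θ = 7.40°; offset = 5.9·tan 7.40° = 0.7663 m.
Layer 2: sin θ = p·523 = 0.1887 → θ = 10.88°; offset = 23.7·tan 10.88° = 4.5536 m.
Layer 3: sin θ = p·1204 = 0.4344 → θ = 25.75°; offset = 26.8·tan 25.75° = 12.9240 m.
Layer 4: sin θ = p·1665 = 0.6007 → θ = 36.92°; offset = 16.5·tan 36.92° = 12.3971 m.
Σ offsets = 30.6410 m.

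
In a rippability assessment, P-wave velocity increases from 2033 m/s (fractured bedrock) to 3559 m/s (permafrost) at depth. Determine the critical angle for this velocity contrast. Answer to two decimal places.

34.84°

Critical incidence: sin θ_c = V₁/V₂ = 2033/3559 = 0.5712.
θ_c = arcsin 0.5712 = 34.84°.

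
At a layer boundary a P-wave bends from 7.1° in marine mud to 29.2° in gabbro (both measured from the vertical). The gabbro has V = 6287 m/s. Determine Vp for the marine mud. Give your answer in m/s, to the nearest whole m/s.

sin 7.1° = 0.1236; sin 29.2° = 0.4879.
V₁ = V₂·(sin θ₁/sin θ₂) = 6287·(0.1236/0.4879) = 1592.84 m/s.

1593 m/s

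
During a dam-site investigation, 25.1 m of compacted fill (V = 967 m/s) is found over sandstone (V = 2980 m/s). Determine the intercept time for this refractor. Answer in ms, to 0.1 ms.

tᵢ = 2h·√(V₂²−V₁²)/(V₁V₂).
√(V₂²−V₁²) = √(2980²−967²) = 2818.7 m/s.
tᵢ = 2·25.1·2818.7/(967·2980) = 0.04910 s.

49.1 ms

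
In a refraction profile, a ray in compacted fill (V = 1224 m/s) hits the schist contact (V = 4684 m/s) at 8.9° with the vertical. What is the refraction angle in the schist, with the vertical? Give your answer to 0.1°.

Snell's law: sin θ₂ = (V₂/V₁)·sin θ₁ = (4684/1224)·sin 8.9° = 0.5920.
θ₂ = arcsin 0.5920 = 36.30° from the normal.

36.3°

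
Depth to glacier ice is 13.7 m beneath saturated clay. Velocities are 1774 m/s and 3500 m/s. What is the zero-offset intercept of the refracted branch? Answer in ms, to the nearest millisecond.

θ_c = arcsin(V₁/V₂) = arcsin(1774/3500) = 30.45°; cos θ_c = 0.8620.
tᵢ = 2h·cos θ_c / V₁ = 2·13.7·0.8620 / 1774 = 0.01331 s.

13 ms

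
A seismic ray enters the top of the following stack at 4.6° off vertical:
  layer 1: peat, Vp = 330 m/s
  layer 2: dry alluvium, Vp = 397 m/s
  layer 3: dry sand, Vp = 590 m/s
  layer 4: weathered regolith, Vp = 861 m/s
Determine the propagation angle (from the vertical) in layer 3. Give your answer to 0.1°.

Ray parameter p = sin 4.6° / 330 = 2.4303e-04 s/m.
sin θ_3 = p·V_3 = 2.4303e-04 × 590 = 0.1434.
θ_3 = 8.24° from the vertical.

8.2°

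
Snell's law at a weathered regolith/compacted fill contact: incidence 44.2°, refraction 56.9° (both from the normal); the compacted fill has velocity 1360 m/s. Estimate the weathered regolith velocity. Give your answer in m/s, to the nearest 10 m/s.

1130 m/s

Snell's law: sin 44.2°/V₁ = sin 56.9°/V₂.
V₁ = V₂·sin 44.2°/sin 56.9° = 1360 × 0.8322 = 1131.82 m/s.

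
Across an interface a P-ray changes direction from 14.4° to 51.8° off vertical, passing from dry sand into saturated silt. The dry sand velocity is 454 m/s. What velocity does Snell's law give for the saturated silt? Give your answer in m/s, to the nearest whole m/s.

1435 m/s

sin 14.4° = 0.2487; sin 51.8° = 0.7859.
V₂ = V₁·(sin θ₂/sin θ₁) = 454·(0.7859/0.2487) = 1434.63 m/s.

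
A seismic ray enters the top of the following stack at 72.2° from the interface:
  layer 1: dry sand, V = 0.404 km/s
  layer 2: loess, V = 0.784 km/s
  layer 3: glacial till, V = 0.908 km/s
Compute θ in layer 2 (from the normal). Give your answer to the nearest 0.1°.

From the normal: θ₁ = 90° − 72.2° = 17.8°.
Snell's law across each interface conserves sin θ / V, so sin θ_2 = V_2·sin θ₁/V₁.
sin θ_2 = 0.784 × sin 17.8° / 0.404 = 0.5932.
θ_2 = 36.39° from the vertical.

36.4°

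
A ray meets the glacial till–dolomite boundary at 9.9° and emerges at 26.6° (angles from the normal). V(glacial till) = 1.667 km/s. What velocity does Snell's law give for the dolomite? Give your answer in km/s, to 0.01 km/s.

4.34 km/s

Snell's law: sin 9.9°/V₁ = sin 26.6°/V₂.
V₂ = V₁·sin 26.6°/sin 9.9° = 1.667 × 2.6043 = 4.34 km/s.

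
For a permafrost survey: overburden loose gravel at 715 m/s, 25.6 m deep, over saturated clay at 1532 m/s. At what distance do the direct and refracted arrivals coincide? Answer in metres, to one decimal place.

θ_c = arcsin(715/1532) = 27.82°, so cos θ_c = 0.8844 and tᵢ = 2h cos θ_c/V₁ = 0.0633 s.
At crossover x/V₁ = x/V₂ + tᵢ ⇒ x = tᵢ/(1/V₁ − 1/V₂) = 0.06333/(1.3986e-03 − 6.5274e-04) = 84.91 m.

84.9 m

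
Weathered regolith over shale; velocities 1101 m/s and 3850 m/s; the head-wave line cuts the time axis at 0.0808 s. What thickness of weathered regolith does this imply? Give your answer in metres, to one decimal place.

46.4 m

θ_c = arcsin(1101/3850) = 16.62°; cos θ_c = 0.9582.
tᵢ = 2h cos θ_c/V₁ ⇒ h = tᵢ·V₁/(2 cos θ_c) = 0.0808·1101/(2·0.9582) = 46.42 m.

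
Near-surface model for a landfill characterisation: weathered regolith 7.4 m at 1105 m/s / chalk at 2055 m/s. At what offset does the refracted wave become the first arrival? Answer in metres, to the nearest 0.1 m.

x_cross = 2h·√((V₂+V₁)/(V₂−V₁)).
(V₂+V₁)/(V₂−V₁) = (2055+1105)/(2055−1105) = 3.3263; √ = 1.8238.
x_cross = 2·7.4·1.8238 = 26.99 m.

27.0 m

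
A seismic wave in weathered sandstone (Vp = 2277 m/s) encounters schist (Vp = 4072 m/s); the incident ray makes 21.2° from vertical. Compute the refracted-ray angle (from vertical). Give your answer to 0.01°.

Snell's law: sin θ₂ = (V₂/V₁)·sin θ₁ = (4072/2277)·sin 21.2° = 0.6467.
θ₂ = arcsin 0.6467 = 40.29° from the normal.

40.29°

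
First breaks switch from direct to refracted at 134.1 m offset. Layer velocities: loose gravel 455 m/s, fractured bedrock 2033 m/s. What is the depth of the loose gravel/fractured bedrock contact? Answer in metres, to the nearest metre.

53 m

h = (x_cross/2)·√((V₂−V₁)/(V₂+V₁)).
(V₂−V₁)/(V₂+V₁) = (2033−455)/(2033+455) = 0.6342; √ = 0.7964.
h = (134.1/2)·0.7964 = 53.40 m.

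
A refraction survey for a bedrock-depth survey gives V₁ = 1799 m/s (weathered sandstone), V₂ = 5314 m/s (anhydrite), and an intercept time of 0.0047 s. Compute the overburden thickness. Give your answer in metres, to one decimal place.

4.5 m

θ_c = arcsin(1799/5314) = 19.79°; cos θ_c = 0.9410.
tᵢ = 2h cos θ_c/V₁ ⇒ h = tᵢ·V₁/(2 cos θ_c) = 0.0047·1799/(2·0.9410) = 4.49 m.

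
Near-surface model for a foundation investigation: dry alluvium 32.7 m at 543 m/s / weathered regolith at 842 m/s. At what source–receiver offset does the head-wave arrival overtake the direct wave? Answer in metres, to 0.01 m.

140.76 m

x_cross = 2h·√((V₂+V₁)/(V₂−V₁)).
(V₂+V₁)/(V₂−V₁) = (842+543)/(842−543) = 4.6321; √ = 2.1522.
x_cross = 2·32.7·2.1522 = 140.76 m.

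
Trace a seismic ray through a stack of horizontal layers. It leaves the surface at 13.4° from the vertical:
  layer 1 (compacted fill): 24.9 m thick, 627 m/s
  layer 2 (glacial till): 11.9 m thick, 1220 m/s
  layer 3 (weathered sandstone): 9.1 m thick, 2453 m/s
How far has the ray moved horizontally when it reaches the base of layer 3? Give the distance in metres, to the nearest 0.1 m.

Ray parameter p = sin 13.4° / 627 m/s = 3.6961e-04 s/m.
Layer 1: θ = 13.40°; offset = 24.9·tan 13.40° = 5.932 m.
Layer 2: sin θ = p·1220 = 0.4509 → θ = 26.80°; offset = 11.9·tan 26.80° = 6.012 m.
Layer 3: sin θ = p·2453 = 0.9067 → θ = 65.05°; offset = 9.1·tan 65.05° = 19.558 m.
Total horizontal offset = 31.502 m.

31.5 m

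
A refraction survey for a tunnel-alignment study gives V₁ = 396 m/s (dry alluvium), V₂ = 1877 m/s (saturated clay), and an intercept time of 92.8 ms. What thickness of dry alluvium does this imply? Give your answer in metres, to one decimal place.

θ_c = arcsin(396/1877) = 12.18°; cos θ_c = 0.9775.
tᵢ = 2h cos θ_c/V₁ ⇒ h = tᵢ·V₁/(2 cos θ_c) = 0.0928·396/(2·0.9775) = 18.80 m.

18.8 m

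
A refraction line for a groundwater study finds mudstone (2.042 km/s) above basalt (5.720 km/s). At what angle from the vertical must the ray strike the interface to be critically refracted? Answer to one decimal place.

Critical incidence: sin θ_c = V₁/V₂ = 2.042/5.720 = 0.3570.
θ_c = arcsin 0.3570 = 20.92°.

20.9°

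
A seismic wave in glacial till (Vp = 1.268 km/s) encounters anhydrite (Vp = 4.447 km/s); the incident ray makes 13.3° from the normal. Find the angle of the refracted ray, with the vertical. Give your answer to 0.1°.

Snell's law: sin θ₂ = (V₂/V₁)·sin θ₁ = (4.447/1.268)·sin 13.3° = 0.8068.
θ₂ = sin⁻¹(0.8068) = 53.79° (from vertical).

53.8°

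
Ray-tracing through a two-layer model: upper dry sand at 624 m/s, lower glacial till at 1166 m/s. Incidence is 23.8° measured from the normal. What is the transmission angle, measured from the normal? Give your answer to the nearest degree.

sin θ₁/V₁ = sin θ₂/V₂ ⇒ sin θ₂ = 1166·sin 23.8°/624 = 1166·0.4035/624 = 0.7541.
θ₂ = sin⁻¹(0.7541) = 48.94° (from vertical).

49°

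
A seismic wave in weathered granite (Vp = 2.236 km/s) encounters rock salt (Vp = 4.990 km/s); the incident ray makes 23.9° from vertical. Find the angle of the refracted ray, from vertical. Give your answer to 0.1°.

Snell's law: sin θ₂ = (V₂/V₁)·sin θ₁ = (4.990/2.236)·sin 23.9° = 0.9041.
θ₂ = arcsin 0.9041 = 64.71° from the normal.

64.7°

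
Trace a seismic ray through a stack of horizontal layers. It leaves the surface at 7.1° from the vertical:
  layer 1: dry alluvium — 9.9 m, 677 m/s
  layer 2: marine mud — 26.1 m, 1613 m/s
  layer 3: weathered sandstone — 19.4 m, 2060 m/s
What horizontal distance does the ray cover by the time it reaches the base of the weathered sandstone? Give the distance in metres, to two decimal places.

Apply Snell's law at each interface; in layer i the horizontal offset is hᵢ·tan θᵢ.
Layer 1: θ = 7.10°; offset = 9.9·tan 7.10° = 1.2331 m.
Layer 2: sin θ = 1613·sin 7.1°/677 = 0.2945, θ = 17.13°; offset = 26.1·tan 17.13° = 8.0428 m.
Layer 3: sin θ = 2060·sin 7.1°/677 = 0.3761, θ = 22.09°; offset = 19.4·tan 22.09° = 7.8745 m.
Total horizontal offset = 17.1504 m.

17.15 m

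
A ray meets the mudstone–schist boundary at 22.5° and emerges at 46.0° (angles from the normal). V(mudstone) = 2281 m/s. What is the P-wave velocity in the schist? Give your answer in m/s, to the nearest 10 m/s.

4290 m/s

Snell's law: sin 22.5°/V₁ = sin 46.0°/V₂.
V₂ = V₁·sin 46.0°/sin 22.5° = 2281 × 1.8797 = 4287.65 m/s.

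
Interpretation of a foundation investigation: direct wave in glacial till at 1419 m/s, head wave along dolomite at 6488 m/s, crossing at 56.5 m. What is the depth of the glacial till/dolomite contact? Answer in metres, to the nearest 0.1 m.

22.6 m

x_cross = 2h·√((V₂+V₁)/(V₂−V₁)) → h = x_cross / (2·√((V₂+V₁)/(V₂−V₁))).
√((V₂+V₁)/(V₂−V₁)) = √((6488+1419)/(6488−1419)) = 1.2489.
h = 56.5 / (2·1.2489) = 22.62 m.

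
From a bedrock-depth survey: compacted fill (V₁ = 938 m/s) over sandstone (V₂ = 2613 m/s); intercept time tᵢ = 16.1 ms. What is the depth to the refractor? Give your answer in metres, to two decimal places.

8.09 m

h = tᵢ·V₁·V₂ / (2·√(V₂²−V₁²)).
√(V₂²−V₁²) = √(2613² − 938²) = 2438.8 m/s.
h = 0.0161 s × 938 × 2613 / (2 × 2438.8) = 8.09 m.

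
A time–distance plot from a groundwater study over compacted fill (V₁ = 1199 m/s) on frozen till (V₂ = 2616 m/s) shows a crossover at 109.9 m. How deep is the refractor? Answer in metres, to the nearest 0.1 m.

33.5 m

x_cross = 2h·√((V₂+V₁)/(V₂−V₁)) → h = x_cross / (2·√((V₂+V₁)/(V₂−V₁))).
√((V₂+V₁)/(V₂−V₁)) = √((2616+1199)/(2616−1199)) = 1.6408.
h = 109.9 / (2·1.6408) = 33.49 m.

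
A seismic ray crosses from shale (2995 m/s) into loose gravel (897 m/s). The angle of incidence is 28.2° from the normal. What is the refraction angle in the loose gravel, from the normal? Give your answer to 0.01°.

8.14°

sin θ₁/V₁ = sin θ₂/V₂ ⇒ sin θ₂ = 897·sin 28.2°/2995 = 897·0.4726/2995 = 0.1415.
θ₂ = sin⁻¹(0.1415) = 8.14° (from vertical).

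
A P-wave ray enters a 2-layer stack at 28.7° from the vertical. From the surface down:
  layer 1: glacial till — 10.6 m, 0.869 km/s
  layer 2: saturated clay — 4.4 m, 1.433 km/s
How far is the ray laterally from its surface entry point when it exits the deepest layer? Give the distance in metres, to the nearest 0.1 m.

11.5 m

p = sin θ₁/V₁ = sin 28.7°/0.869 = 5.5262e-01 s/km is conserved through the stack.
Layer 1: θ = 28.70°; offset = 10.6·tan 28.70° = 5.803 m.
Layer 2: sin θ = p·1.433 = 0.7919 → θ = 52.36°; offset = 4.4·tan 52.36° = 5.706 m.
Summing the layer offsets gives 11.509 m.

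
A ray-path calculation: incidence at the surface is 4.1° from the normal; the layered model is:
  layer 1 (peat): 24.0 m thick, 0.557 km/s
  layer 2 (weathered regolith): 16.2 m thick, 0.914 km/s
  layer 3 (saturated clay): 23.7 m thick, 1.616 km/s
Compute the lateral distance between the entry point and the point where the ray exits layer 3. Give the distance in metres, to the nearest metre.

p = sin θ₁/V₁ = sin 4.1°/0.557 = 1.2836e-01 s/km is conserved through the stack.
Layer 1: θ = 4.10°; offset = 24.0·tan 4.10° = 1.720 m.
Layer 2: sin θ = p·0.914 = 0.1173 → θ = 6.74°; offset = 16.2·tan 6.74° = 1.914 m.
Layer 3: sin θ = p·1.616 = 0.2074 → θ = 11.97°; offset = 23.7·tan 11.97° = 5.025 m.
Σ offsets = 8.660 m.

9 m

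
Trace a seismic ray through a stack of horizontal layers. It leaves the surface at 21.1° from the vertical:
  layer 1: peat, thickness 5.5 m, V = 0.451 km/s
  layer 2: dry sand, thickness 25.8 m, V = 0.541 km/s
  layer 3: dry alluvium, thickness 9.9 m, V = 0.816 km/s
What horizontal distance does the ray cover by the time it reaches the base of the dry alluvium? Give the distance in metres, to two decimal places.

22.97 m

Ray parameter p = sin 21.1° / 0.451 km/s = 7.9822e-01 s/km.
Layer 1: θ = 21.10°; offset = 5.5·tan 21.10° = 2.1223 m.
Layer 2: sin θ = p·0.541 = 0.4318 → θ = 25.58°; offset = 25.8·tan 25.58° = 12.3525 m.
Layer 3: sin θ = p·0.816 = 0.6513 → θ = 40.64°; offset = 9.9·tan 40.64° = 8.4983 m.
Total horizontal offset = 22.9731 m.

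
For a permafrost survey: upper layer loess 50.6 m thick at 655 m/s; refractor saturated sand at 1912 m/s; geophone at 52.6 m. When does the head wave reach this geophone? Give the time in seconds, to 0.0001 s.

0.1727 s

t = x/V₂ + 2h·√(V₂²−V₁²)/(V₁V₂).
√(V₂²−V₁²) = √(1912²−655²) = 1796.3 m/s; delay term = 2·50.6·1796.3/(655·1912) = 0.14515 s.
t = 52.6/1912 + 0.14515 = 0.17267 s.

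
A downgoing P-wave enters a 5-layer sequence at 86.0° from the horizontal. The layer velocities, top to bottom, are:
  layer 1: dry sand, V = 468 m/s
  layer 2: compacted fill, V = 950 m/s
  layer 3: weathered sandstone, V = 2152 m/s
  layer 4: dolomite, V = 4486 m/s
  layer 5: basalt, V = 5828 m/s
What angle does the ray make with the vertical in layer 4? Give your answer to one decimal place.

42.0°

From the normal: θ₁ = 90° − 86.0° = 4.0°.
Ray parameter p = sin 4.0° / 468 = 1.4905e-04 s/m.
sin θ_4 = p·V_4 = 1.4905e-04 × 4486 = 0.6686.
θ_4 = 41.96° from the vertical.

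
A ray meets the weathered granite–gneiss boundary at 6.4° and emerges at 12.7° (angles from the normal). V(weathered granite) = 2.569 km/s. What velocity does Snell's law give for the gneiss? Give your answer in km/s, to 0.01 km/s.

Snell's law: sin 6.4°/V₁ = sin 12.7°/V₂.
V₂ = V₁·sin 12.7°/sin 6.4° = 2.569 × 1.9723 = 5.07 km/s.

5.07 km/s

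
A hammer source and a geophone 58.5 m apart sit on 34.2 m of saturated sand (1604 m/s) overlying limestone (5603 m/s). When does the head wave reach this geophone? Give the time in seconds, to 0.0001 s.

0.0513 s

t = x/V₂ + 2h·√(V₂²−V₁²)/(V₁V₂).
√(V₂²−V₁²) = √(5603²−1604²) = 5368.5 m/s; delay term = 2·34.2·5368.5/(1604·5603) = 0.04086 s.
t = 58.5/5603 + 0.04086 = 0.05130 s.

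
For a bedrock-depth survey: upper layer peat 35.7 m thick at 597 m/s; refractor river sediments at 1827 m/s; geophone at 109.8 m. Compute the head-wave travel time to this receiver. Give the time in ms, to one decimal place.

173.1 ms

t = x/V₂ + 2h·√(V₂²−V₁²)/(V₁V₂).
√(V₂²−V₁²) = √(1827²−597²) = 1726.7 m/s; delay term = 2·35.7·1726.7/(597·1827) = 0.11303 s.
t = 109.8/1827 + 0.11303 = 0.17313 s.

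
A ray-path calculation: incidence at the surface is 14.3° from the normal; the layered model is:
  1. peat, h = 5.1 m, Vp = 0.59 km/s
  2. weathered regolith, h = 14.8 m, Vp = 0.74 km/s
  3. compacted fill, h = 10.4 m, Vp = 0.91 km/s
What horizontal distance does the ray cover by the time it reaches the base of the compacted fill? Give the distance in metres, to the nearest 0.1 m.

Ray parameter p = sin 14.3° / 0.59 km/s = 4.1864e-01 s/km.
Layer 1: θ = 14.30°; offset = 5.1·tan 14.30° = 1.300 m.
Layer 2: sin θ = p·0.74 = 0.3098 → θ = 18.05°; offset = 14.8·tan 18.05° = 4.822 m.
Layer 3: sin θ = p·0.91 = 0.3810 → θ = 22.39°; offset = 10.4·tan 22.39° = 4.285 m.
Total horizontal offset = 10.407 m.

10.4 m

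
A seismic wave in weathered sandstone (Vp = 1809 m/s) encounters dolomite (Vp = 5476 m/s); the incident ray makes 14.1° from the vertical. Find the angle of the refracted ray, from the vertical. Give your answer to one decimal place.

sin θ₁/V₁ = sin θ₂/V₂ ⇒ sin θ₂ = 5476·sin 14.1°/1809 = 5476·0.2436/1809 = 0.7374.
θ₂ = arcsin 0.7374 = 47.51° from the normal.

47.5°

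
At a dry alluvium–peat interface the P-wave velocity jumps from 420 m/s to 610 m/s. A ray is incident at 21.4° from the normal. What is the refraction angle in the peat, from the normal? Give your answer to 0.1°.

sin θ₁/V₁ = sin θ₂/V₂ ⇒ sin θ₂ = 610·sin 21.4°/420 = 610·0.3649/420 = 0.5299.
θ₂ = arcsin 0.5299 = 32.00° from the normal.

32.0°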